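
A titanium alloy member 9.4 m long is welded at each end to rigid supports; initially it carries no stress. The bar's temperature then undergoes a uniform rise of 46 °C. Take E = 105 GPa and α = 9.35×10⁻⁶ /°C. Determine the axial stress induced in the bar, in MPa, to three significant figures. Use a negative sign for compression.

-45.2 MPa

Free thermal expansion αLΔT = 9.35e-6 · 9400 · 46 = 4.043 mm.
The walls impose strain ε = −(4.043)/9400 = -4.3010e-04; σ = Eε = 105000 · -4.3010e-04 = -45.16 MPa.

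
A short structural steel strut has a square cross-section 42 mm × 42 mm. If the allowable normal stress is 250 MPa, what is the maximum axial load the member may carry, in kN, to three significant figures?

441 kN

A = 1764 mm².
P_max = σ_allow · A = 250 · 1764 = 441000 N = 441 kN.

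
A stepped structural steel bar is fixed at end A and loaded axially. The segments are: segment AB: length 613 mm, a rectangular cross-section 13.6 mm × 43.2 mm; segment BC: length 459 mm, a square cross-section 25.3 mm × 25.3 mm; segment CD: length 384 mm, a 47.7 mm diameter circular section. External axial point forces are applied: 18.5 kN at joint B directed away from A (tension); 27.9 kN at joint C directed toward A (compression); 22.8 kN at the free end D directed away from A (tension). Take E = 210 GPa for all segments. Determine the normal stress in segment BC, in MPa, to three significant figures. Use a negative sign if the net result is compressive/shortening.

-7.97 MPa

Internal axial forces (sectioning from the free end, tension +): N_CD = 22.8 kN, N_BC = -5.1 kN, N_AB = 13.4 kN.
A_BC = 640.1 mm².
σ_BC = N_BC/A_BC = -5100/640.1 = -7.968 MPa.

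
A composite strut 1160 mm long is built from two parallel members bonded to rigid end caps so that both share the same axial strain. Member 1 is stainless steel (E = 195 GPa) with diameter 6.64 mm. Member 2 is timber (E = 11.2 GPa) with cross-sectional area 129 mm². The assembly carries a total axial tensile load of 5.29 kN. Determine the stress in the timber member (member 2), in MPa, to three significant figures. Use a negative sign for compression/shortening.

A_1 = 34.63 mm².
Equal strain + equilibrium ⇒ each member carries load in proportion to AE: A₁E₁ = 6752000 N, A₂E₂ = 1445000 N, ΣAE = 8197000 N.
σ₂ = P·E₂/ΣAE = 5290·11200/8197000 = 7.228 MPa.

7.23 MPa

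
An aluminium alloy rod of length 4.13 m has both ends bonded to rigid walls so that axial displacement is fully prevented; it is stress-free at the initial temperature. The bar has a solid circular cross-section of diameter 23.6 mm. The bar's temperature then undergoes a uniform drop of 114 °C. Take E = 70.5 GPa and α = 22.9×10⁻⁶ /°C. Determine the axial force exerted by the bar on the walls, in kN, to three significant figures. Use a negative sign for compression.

80.5 kN

Free thermal expansion αLΔT = 22.9e-6 · 4130 · -114 = -10.78 mm.
The walls impose strain ε = −(-10.78)/4130 = 2.6106e-03; σ = Eε = 70500 · 2.6106e-03 = 184 MPa.
Wall reaction R = σ·A = 184·437.4 = 80510 N = 80.51 kN.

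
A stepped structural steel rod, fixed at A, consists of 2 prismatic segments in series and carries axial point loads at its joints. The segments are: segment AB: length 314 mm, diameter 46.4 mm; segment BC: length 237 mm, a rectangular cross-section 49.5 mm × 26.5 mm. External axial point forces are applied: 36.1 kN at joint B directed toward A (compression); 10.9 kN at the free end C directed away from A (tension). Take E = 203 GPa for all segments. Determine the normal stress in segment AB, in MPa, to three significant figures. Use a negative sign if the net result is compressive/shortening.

-14.9 MPa

Internal axial forces (sectioning from the free end, tension +): N_BC = 10.9 kN, N_AB = -25.2 kN.
A_AB = 1691 mm².
σ_AB = N_AB/A_AB = -25200/1691 = -14.9 MPa.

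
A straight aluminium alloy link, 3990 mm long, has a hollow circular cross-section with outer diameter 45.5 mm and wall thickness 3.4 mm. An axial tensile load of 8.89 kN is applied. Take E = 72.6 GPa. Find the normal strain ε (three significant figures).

2.72e-04

A = 449.7 mm².
σ = N/A = 19.77 MPa; ε = σ/E = 19.77/72600 = 2.723e-04.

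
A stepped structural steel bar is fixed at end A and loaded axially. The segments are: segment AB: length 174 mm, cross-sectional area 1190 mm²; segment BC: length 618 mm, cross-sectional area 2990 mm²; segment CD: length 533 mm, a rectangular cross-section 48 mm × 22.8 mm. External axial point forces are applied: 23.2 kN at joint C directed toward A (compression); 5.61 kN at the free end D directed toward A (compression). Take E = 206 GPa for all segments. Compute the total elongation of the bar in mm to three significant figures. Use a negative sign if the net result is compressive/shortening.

-0.0626 mm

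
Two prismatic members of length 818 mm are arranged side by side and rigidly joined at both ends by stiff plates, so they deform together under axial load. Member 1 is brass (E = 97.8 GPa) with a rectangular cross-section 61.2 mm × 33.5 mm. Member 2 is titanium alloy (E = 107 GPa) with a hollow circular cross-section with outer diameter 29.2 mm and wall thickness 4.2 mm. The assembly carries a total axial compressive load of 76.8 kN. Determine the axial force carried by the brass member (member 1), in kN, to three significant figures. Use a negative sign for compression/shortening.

-65.3 kN

A_1 = 2050 mm².
A_2 = 329.9 mm².
Equal strain + equilibrium ⇒ each member carries load in proportion to AE: A₁E₁ = 200500000 N, A₂E₂ = 35300000 N, ΣAE = 235800000 N.
F₁ = P·A₁E₁/ΣAE = -76800·200500000/235800000 = -65300 N.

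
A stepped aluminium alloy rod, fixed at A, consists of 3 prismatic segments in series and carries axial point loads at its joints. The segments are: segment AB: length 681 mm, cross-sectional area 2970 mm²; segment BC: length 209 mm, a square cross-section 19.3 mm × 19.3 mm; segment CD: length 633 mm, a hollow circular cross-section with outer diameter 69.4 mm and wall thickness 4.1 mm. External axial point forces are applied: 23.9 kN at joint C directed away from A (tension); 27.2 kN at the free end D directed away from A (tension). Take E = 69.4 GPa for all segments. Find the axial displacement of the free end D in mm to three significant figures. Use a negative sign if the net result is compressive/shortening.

0.877 mm

Internal axial forces (sectioning from the free end, tension +): N_CD = 27.2 kN, N_BC = 51.1 kN, N_AB = 51.1 kN.
A_BC = 372.5 mm².
A_CD = 841.1 mm².
δ_AB = 51100·681/(2970·69400) = 0.1688 mm
δ_BC = 51100·209/(372.5·69400) = 0.4131 mm
δ_CD = 27200·633/(841.1·69400) = 0.295 mm
δ = Σδ_i = 0.8769 mm.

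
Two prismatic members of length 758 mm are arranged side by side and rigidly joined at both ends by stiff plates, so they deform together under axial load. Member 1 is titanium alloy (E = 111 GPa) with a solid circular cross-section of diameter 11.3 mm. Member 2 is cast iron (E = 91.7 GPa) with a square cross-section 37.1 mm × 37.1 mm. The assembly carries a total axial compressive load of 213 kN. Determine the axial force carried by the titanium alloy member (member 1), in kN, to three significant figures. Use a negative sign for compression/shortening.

-17.3 kN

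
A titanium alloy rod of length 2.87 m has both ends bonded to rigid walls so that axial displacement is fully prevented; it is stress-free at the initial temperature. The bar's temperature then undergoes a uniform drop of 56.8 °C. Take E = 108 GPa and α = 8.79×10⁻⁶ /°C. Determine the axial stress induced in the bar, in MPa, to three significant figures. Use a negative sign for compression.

Free thermal expansion αLΔT = 8.79e-6 · 2870 · -56.8 = -1.433 mm.
The walls impose strain ε = −(-1.433)/2870 = 4.9927e-04; σ = Eε = 108000 · 4.9927e-04 = 53.92 MPa.

53.9 MPa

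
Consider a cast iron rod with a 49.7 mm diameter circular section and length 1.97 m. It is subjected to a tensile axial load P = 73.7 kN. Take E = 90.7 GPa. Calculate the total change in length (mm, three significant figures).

A = 1940 mm².
δ_mech = NL/(AE) = 73700·1970/(1940·90700) = 0.8251 mm.

0.825 mm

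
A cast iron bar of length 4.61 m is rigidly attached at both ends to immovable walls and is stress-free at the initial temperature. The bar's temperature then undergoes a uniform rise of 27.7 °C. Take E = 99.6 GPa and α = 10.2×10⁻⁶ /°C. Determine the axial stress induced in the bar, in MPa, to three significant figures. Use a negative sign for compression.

Free thermal expansion αLΔT = 10.2e-6 · 4610 · 27.7 = 1.303 mm.
The walls impose strain ε = −(1.303)/4610 = -2.8254e-04; σ = Eε = 99600 · -2.8254e-04 = -28.14 MPa.

-28.1 MPa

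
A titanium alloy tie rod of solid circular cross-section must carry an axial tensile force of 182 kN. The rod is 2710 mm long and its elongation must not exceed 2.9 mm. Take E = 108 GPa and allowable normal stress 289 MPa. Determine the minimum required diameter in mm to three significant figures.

44.8 mm

Required area A ≥ P/σ_allow = 182000/289 = 629.8 mm².
For a solid circular section, d ≥ √(4A/π) = 28.32 mm.
Elongation limit: A ≥ PL/(Eδ_allow) = 182000·2710/(108000·2.9) = 1575 mm² ⇒ d ≥ 44.78 mm.
The elongation limit governs.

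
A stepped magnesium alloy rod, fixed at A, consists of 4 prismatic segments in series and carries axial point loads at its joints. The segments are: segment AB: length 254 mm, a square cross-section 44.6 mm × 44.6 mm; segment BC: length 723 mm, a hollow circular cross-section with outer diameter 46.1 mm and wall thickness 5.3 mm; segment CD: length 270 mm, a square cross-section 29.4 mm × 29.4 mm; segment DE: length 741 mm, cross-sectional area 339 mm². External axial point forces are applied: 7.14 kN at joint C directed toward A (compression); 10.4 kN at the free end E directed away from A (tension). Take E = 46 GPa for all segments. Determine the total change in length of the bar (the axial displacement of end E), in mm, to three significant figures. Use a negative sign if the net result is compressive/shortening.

Internal axial forces (sectioning from the free end, tension +): N_DE = 10.4 kN, N_CD = 10.4 kN, N_BC = 3.26 kN, N_AB = 3.26 kN.
A_AB = 1989 mm².
A_BC = 679.3 mm².
A_CD = 864.4 mm².
δ_AB = 3260·254/(1989·46000) = 0.009049 mm
δ_BC = 3260·723/(679.3·46000) = 0.07542 mm
δ_CD = 10400·270/(864.4·46000) = 0.07062 mm
δ_DE = 10400·741/(339·46000) = 0.4942 mm
δ = Σδ_i = 0.6493 mm.

0.649 mm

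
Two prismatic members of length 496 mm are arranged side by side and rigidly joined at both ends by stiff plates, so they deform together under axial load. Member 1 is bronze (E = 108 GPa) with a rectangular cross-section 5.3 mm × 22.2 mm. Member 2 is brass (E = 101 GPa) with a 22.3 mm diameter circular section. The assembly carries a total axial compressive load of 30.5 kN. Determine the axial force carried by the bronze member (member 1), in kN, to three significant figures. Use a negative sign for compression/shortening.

A_1 = 117.7 mm².
A_2 = 390.6 mm².
Equal strain + equilibrium ⇒ each member carries load in proportion to AE: A₁E₁ = 12710000 N, A₂E₂ = 39450000 N, ΣAE = 52150000 N.
F₁ = P·A₁E₁/ΣAE = -30500·12710000/52150000 = -7431 N.

-7.43 kN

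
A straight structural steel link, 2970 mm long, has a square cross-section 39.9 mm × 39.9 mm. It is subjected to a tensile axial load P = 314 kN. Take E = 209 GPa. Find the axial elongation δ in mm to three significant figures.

2.80 mm

A = 1592 mm².
δ_mech = NL/(AE) = 314000·2970/(1592·209000) = 2.803 mm.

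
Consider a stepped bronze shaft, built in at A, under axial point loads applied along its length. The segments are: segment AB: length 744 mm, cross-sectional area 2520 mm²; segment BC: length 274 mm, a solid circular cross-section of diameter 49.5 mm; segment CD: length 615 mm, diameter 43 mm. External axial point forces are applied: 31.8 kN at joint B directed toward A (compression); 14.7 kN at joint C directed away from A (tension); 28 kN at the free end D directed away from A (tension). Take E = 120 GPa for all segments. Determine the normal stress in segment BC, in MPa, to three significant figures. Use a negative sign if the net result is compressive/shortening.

Internal axial forces (sectioning from the free end, tension +): N_CD = 28 kN, N_BC = 42.7 kN, N_AB = 10.9 kN.
A_BC = 1924 mm².
σ_BC = N_BC/A_BC = 42700/1924 = 22.19 MPa.

22.2 MPa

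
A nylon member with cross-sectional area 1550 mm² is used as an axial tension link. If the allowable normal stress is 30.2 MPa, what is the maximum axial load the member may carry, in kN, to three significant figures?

46.8 kN

P_max = σ_allow · A = 30.2 · 1550 = 46810 N = 46.81 kN.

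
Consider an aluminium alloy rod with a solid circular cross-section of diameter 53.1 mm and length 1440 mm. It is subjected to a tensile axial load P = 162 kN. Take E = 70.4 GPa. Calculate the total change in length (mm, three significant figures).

1.50 mm

A = 2215 mm².
δ_mech = NL/(AE) = 162000·1440/(2215·70400) = 1.496 mm.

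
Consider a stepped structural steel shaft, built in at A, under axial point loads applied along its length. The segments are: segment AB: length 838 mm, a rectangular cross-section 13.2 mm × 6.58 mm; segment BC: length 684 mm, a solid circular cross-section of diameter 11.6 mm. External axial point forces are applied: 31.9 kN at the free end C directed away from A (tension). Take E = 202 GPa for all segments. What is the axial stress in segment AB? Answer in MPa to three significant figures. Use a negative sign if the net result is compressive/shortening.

367 MPa

Internal axial forces (sectioning from the free end, tension +): N_BC = 31.9 kN, N_AB = 31.9 kN.
A_AB = 86.86 mm².
σ_AB = N_AB/A_AB = 31900/86.86 = 367.3 MPa.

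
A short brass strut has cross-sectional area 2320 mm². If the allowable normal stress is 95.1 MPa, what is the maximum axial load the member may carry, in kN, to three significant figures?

221 kN

P_max = σ_allow · A = 95.1 · 2320 = 220600 N = 220.6 kN.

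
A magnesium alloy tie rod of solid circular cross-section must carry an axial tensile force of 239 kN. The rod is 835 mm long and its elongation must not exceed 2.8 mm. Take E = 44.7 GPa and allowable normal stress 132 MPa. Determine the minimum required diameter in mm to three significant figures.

Required area A ≥ P/σ_allow = 239000/132 = 1811 mm².
For a solid circular section, d ≥ √(4A/π) = 48.01 mm.
Elongation limit: A ≥ PL/(Eδ_allow) = 239000·835/(44700·2.8) = 1594 mm² ⇒ d ≥ 45.06 mm.
The stress limit governs.

48.0 mm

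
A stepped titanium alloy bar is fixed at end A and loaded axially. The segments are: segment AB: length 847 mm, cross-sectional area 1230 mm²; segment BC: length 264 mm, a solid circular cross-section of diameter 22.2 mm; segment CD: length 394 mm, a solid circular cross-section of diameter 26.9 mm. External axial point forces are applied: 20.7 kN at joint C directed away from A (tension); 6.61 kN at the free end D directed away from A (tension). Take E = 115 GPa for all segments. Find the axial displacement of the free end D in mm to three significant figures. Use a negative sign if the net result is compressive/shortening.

Internal axial forces (sectioning from the free end, tension +): N_CD = 6.61 kN, N_BC = 27.31 kN, N_AB = 27.31 kN.
A_BC = 387.1 mm².
A_CD = 568.3 mm².
δ_AB = 27310·847/(1230·115000) = 0.1635 mm
δ_BC = 27310·264/(387.1·115000) = 0.162 mm
δ_CD = 6610·394/(568.3·115000) = 0.03985 mm
δ = Σδ_i = 0.3653 mm.

0.365 mm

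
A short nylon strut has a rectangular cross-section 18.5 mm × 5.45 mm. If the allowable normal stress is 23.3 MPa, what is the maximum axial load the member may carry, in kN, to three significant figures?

2.35 kN

A = 100.8 mm².
P_max = σ_allow · A = 23.3 · 100.8 = 2349 N = 2.349 kN.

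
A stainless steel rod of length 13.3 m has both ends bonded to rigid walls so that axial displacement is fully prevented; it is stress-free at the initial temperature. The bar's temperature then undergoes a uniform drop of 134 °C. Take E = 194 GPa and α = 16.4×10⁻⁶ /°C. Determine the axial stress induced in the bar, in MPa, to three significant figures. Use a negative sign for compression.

426 MPa

Free thermal expansion αLΔT = 16.4e-6 · 13300 · -134 = -29.23 mm.
The walls impose strain ε = −(-29.23)/13300 = 2.1976e-03; σ = Eε = 194000 · 2.1976e-03 = 426.3 MPa.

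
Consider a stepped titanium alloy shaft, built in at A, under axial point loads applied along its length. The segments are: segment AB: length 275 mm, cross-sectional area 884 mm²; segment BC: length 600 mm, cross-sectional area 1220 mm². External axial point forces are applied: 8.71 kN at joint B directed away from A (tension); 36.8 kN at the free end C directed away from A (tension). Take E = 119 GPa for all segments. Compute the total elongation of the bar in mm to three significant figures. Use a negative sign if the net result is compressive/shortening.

Internal axial forces (sectioning from the free end, tension +): N_BC = 36.8 kN, N_AB = 45.51 kN.
δ_AB = 45510·275/(884·119000) = 0.119 mm
δ_BC = 36800·600/(1220·119000) = 0.1521 mm
δ = Σδ_i = 0.2711 mm.

0.271 mm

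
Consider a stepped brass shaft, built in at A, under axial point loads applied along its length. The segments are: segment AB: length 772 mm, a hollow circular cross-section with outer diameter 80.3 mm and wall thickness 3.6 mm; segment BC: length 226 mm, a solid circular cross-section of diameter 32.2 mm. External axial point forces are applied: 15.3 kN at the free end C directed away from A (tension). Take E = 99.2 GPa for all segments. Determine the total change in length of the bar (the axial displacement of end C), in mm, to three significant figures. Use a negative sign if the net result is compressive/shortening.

0.180 mm

Internal axial forces (sectioning from the free end, tension +): N_BC = 15.3 kN, N_AB = 15.3 kN.
A_AB = 867.5 mm².
A_BC = 814.3 mm².
δ_AB = 15300·772/(867.5·99200) = 0.1373 mm
δ_BC = 15300·226/(814.3·99200) = 0.0428 mm
δ = Σδ_i = 0.1801 mm.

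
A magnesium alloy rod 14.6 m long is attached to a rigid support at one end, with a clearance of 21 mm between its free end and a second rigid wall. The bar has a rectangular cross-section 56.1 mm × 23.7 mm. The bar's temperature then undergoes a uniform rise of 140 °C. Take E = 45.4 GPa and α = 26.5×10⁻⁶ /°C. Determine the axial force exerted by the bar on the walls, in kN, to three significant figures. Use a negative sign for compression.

-137 kN

Free thermal expansion αLΔT = 26.5e-6 · 14600 · 140 = 54.17 mm.
The walls engage after the gap closes; constrained expansion = 54.17 − 21 = 33.17 mm.
The walls impose strain ε = −(33.17)/14600 = -2.2716e-03; σ = Eε = 45400 · -2.2716e-03 = -103.1 MPa.
Wall reaction R = σ·A = -103.1·1330 = -137100 N = -137.1 kN.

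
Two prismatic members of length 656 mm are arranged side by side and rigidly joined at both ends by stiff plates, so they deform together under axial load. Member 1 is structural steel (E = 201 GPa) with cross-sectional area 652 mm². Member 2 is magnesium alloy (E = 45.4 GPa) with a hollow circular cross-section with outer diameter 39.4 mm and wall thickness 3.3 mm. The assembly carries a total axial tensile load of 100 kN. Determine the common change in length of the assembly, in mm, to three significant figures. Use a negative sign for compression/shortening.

0.443 mm

A_2 = 374.3 mm².
Equal strain + equilibrium ⇒ each member carries load in proportion to AE: A₁E₁ = 131100000 N, A₂E₂ = 16990000 N, ΣAE = 148000000 N.
δ = PL/ΣAE = 100000·656/148000000 = 0.4431 mm.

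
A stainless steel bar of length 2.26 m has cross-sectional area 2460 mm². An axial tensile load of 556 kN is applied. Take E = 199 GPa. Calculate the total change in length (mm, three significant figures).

2.57 mm

δ_mech = NL/(AE) = 556000·2260/(2460·199000) = 2.567 mm.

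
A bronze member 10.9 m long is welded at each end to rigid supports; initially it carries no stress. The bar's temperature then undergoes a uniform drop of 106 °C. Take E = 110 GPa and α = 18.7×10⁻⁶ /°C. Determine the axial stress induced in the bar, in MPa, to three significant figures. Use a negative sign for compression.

Free thermal expansion αLΔT = 18.7e-6 · 10900 · -106 = -21.61 mm.
The walls impose strain ε = −(-21.61)/10900 = 1.9822e-03; σ = Eε = 110000 · 1.9822e-03 = 218 MPa.

218 MPa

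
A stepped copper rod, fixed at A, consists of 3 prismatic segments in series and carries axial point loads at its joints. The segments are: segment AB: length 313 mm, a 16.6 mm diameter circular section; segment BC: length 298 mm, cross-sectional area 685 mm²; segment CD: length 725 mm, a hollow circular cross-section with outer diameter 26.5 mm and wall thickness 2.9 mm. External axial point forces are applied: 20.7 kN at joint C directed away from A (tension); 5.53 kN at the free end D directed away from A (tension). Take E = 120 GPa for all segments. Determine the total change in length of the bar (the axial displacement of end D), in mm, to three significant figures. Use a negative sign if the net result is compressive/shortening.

Internal axial forces (sectioning from the free end, tension +): N_CD = 5.53 kN, N_BC = 26.23 kN, N_AB = 26.23 kN.
A_AB = 216.4 mm².
A_CD = 215 mm².
δ_AB = 26230·313/(216.4·120000) = 0.3161 mm
δ_BC = 26230·298/(685·120000) = 0.09509 mm
δ_CD = 5530·725/(215·120000) = 0.1554 mm
δ = Σδ_i = 0.5666 mm.

0.567 mm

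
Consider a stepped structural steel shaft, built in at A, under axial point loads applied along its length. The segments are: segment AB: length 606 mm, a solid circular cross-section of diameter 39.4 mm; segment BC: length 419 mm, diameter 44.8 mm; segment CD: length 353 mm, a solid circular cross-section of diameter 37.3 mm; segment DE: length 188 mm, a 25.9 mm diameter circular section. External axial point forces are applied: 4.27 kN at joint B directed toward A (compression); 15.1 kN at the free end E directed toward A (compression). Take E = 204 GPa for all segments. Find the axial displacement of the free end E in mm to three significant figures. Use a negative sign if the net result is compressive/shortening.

-0.117 mm

Internal axial forces (sectioning from the free end, tension +): N_DE = -15.1 kN, N_CD = -15.1 kN, N_BC = -15.1 kN, N_AB = -19.37 kN.
A_AB = 1219 mm².
A_BC = 1576 mm².
A_CD = 1093 mm².
A_DE = 526.9 mm².
δ_AB = -19370·606/(1219·204000) = -0.04719 mm
δ_BC = -15100·419/(1576·204000) = -0.01968 mm
δ_CD = -15100·353/(1093·204000) = -0.02391 mm
δ_DE = -15100·188/(526.9·204000) = -0.02641 mm
δ = Σδ_i = -0.1172 mm.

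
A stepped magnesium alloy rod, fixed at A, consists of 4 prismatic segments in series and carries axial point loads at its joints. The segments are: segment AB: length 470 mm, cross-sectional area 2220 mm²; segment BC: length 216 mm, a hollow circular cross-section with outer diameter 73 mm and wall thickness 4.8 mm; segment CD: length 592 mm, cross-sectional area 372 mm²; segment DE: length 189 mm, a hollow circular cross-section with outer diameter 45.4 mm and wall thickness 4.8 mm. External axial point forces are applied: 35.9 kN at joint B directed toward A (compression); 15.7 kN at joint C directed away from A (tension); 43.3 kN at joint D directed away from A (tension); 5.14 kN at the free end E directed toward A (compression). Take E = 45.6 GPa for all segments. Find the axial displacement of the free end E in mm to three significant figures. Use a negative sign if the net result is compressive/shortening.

Internal axial forces (sectioning from the free end, tension +): N_DE = -5.14 kN, N_CD = 38.16 kN, N_BC = 53.86 kN, N_AB = 17.96 kN.
A_BC = 1028 mm².
A_DE = 612.2 mm².
δ_AB = 17960·470/(2220·45600) = 0.08338 mm
δ_BC = 53860·216/(1028·45600) = 0.2481 mm
δ_CD = 38160·592/(372·45600) = 1.332 mm
δ_DE = -5140·189/(612.2·45600) = -0.0348 mm
δ = Σδ_i = 1.628 mm.

1.63 mm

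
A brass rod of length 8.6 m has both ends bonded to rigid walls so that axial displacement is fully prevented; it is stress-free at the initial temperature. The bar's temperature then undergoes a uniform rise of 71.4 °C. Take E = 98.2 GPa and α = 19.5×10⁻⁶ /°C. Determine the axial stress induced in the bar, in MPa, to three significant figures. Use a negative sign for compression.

-137 MPa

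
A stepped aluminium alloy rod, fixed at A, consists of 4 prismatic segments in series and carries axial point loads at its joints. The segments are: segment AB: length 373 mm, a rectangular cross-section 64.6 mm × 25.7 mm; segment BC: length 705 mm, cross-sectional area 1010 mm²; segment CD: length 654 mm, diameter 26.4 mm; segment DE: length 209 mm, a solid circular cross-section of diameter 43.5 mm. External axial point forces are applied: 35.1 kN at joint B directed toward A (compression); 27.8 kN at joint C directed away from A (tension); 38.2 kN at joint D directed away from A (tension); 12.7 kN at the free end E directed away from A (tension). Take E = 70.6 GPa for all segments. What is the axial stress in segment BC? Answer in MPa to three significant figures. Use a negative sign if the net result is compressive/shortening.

Internal axial forces (sectioning from the free end, tension +): N_DE = 12.7 kN, N_CD = 50.9 kN, N_BC = 78.7 kN, N_AB = 43.6 kN.
σ_BC = N_BC/A_BC = 78700/1010 = 77.92 MPa.

77.9 MPa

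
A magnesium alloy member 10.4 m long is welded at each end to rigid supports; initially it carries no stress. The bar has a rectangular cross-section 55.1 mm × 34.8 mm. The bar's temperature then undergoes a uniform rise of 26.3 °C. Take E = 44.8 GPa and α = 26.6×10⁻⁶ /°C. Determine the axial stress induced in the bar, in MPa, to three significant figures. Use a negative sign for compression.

-31.3 MPa

Free thermal expansion αLΔT = 26.6e-6 · 10400 · 26.3 = 7.276 mm.
The walls impose strain ε = −(7.276)/10400 = -6.9958e-04; σ = Eε = 44800 · -6.9958e-04 = -31.34 MPa.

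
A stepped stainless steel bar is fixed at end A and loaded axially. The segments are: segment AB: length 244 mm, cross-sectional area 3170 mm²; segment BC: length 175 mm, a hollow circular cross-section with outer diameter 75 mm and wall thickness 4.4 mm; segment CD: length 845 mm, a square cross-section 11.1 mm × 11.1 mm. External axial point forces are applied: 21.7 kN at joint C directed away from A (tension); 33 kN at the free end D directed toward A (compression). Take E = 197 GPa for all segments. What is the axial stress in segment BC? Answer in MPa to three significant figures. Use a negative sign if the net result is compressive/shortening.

-11.6 MPa

Internal axial forces (sectioning from the free end, tension +): N_CD = -33 kN, N_BC = -11.3 kN, N_AB = -11.3 kN.
A_BC = 975.9 mm².
σ_BC = N_BC/A_BC = -11300/975.9 = -11.58 MPa.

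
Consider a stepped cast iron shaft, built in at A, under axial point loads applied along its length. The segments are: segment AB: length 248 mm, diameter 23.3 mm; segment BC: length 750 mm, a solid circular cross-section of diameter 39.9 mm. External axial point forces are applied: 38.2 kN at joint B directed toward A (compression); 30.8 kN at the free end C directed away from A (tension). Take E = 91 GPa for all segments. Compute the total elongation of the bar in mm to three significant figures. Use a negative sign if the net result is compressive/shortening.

0.156 mm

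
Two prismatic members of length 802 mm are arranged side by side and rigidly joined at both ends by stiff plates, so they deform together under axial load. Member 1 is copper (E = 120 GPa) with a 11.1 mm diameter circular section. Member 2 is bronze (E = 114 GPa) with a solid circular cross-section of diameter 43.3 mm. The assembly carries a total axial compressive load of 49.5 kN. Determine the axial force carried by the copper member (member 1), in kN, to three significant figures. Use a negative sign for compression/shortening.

-3.20 kN

A_1 = 96.77 mm².
A_2 = 1473 mm².
Equal strain + equilibrium ⇒ each member carries load in proportion to AE: A₁E₁ = 11610000 N, A₂E₂ = 167900000 N, ΣAE = 179500000 N.
F₁ = P·A₁E₁/ΣAE = -49500·11610000/179500000 = -3203 N.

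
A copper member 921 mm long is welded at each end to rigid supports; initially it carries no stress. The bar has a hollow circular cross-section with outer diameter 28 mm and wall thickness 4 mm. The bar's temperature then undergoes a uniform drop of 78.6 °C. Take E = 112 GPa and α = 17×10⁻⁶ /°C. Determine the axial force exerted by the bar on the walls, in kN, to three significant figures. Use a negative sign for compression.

Free thermal expansion αLΔT = 17e-6 · 921 · -78.6 = -1.231 mm.
The walls impose strain ε = −(-1.231)/921 = 1.3362e-03; σ = Eε = 112000 · 1.3362e-03 = 149.7 MPa.
Wall reaction R = σ·A = 149.7·301.6 = 45130 N = 45.13 kN.

45.1 kN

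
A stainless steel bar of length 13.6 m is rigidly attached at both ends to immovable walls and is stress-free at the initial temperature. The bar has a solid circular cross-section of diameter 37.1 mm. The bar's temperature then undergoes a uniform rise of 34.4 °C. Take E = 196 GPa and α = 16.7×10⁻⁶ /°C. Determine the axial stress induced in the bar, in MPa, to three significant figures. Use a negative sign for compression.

-113 MPa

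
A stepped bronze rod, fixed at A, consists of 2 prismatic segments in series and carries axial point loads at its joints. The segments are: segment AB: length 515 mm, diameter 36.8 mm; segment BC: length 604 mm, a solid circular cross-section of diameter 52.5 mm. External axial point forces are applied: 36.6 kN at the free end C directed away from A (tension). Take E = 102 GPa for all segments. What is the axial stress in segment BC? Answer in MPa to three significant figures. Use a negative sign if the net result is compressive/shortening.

Internal axial forces (sectioning from the free end, tension +): N_BC = 36.6 kN, N_AB = 36.6 kN.
A_BC = 2165 mm².
σ_BC = N_BC/A_BC = 36600/2165 = 16.91 MPa.

16.9 MPa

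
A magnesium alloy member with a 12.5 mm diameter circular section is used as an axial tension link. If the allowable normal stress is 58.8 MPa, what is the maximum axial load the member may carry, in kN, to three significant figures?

A = 122.7 mm².
P_max = σ_allow · A = 58.8 · 122.7 = 7216 N = 7.216 kN.

7.22 kN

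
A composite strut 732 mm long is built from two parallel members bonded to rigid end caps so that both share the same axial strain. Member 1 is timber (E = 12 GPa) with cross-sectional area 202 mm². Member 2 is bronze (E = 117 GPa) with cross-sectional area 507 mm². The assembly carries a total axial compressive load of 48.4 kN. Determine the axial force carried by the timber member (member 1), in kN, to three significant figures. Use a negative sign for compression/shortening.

-1.90 kN

Equal strain + equilibrium ⇒ each member carries load in proportion to AE: A₁E₁ = 2424000 N, A₂E₂ = 59320000 N, ΣAE = 61740000 N.
F₁ = P·A₁E₁/ΣAE = -48400·2424000/61740000 = -1900 N.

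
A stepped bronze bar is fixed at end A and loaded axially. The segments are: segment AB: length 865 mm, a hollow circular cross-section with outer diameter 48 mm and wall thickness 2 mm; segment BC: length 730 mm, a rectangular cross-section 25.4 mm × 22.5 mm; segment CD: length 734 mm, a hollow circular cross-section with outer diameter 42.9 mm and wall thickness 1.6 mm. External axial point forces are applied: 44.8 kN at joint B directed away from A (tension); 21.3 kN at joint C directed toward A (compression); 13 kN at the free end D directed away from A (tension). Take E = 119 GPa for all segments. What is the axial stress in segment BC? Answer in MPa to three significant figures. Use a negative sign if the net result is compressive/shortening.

-14.5 MPa

Internal axial forces (sectioning from the free end, tension +): N_CD = 13 kN, N_BC = -8.3 kN, N_AB = 36.5 kN.
A_BC = 571.5 mm².
σ_BC = N_BC/A_BC = -8300/571.5 = -14.52 MPa.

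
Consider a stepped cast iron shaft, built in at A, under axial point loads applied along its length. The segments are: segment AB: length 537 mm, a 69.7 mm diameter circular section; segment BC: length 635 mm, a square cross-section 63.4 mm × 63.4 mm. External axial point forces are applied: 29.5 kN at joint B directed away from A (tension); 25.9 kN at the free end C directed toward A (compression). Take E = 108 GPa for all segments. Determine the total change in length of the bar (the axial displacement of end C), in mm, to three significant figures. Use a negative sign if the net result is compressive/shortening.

Internal axial forces (sectioning from the free end, tension +): N_BC = -25.9 kN, N_AB = 3.6 kN.
A_AB = 3816 mm².
A_BC = 4020 mm².
δ_AB = 3600·537/(3816·108000) = 0.004691 mm
δ_BC = -25900·635/(4020·108000) = -0.03789 mm
δ = Σδ_i = -0.03319 mm.

-0.0332 mm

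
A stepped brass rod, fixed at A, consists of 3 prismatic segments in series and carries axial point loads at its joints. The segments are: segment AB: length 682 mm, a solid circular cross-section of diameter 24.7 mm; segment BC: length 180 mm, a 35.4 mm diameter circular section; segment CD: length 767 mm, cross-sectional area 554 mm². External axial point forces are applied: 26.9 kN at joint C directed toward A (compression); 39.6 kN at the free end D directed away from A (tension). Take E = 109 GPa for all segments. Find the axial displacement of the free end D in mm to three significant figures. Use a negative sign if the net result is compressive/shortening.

Internal axial forces (sectioning from the free end, tension +): N_CD = 39.6 kN, N_BC = 12.7 kN, N_AB = 12.7 kN.
A_AB = 479.2 mm².
A_BC = 984.2 mm².
δ_AB = 12700·682/(479.2·109000) = 0.1658 mm
δ_BC = 12700·180/(984.2·109000) = 0.02131 mm
δ_CD = 39600·767/(554·109000) = 0.503 mm
δ = Σδ_i = 0.6901 mm.

0.690 mm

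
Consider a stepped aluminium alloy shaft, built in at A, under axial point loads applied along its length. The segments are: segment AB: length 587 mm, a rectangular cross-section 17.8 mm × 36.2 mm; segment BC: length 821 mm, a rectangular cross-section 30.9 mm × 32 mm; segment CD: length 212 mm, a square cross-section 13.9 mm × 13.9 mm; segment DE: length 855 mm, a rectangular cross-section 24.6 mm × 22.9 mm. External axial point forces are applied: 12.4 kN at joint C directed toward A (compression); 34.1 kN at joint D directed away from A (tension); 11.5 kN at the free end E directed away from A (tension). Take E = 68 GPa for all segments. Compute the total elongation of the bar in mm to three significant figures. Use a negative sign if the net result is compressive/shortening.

Internal axial forces (sectioning from the free end, tension +): N_DE = 11.5 kN, N_CD = 45.6 kN, N_BC = 33.2 kN, N_AB = 33.2 kN.
A_AB = 644.4 mm².
A_BC = 988.8 mm².
A_CD = 193.2 mm².
A_DE = 563.3 mm².
δ_AB = 33200·587/(644.4·68000) = 0.4448 mm
δ_BC = 33200·821/(988.8·68000) = 0.4054 mm
δ_CD = 45600·212/(193.2·68000) = 0.7358 mm
δ_DE = 11500·855/(563.3·68000) = 0.2567 mm
δ = Σδ_i = 1.843 mm.

1.84 mm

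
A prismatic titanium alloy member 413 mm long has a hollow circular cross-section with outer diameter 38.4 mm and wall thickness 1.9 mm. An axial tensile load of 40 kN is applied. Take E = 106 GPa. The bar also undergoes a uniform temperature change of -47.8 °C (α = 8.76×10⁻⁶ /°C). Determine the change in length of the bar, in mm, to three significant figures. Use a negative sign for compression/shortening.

0.542 mm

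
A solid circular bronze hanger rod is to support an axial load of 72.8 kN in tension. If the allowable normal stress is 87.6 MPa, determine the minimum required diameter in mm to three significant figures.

Required area A ≥ P/σ_allow = 72800/87.6 = 831.1 mm².
For a solid circular section, d ≥ √(4A/π) = 32.53 mm.

32.5 mm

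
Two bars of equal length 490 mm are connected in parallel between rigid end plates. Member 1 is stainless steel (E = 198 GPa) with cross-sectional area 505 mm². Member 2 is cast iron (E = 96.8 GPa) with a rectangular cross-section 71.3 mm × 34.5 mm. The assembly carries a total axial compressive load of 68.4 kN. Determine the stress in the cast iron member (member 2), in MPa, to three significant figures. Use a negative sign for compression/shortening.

-19.6 MPa

A_2 = 2460 mm².
Equal strain + equilibrium ⇒ each member carries load in proportion to AE: A₁E₁ = 99990000 N, A₂E₂ = 238100000 N, ΣAE = 338100000 N.
σ₂ = P·E₂/ΣAE = -68400·96800/338100000 = -19.58 MPa.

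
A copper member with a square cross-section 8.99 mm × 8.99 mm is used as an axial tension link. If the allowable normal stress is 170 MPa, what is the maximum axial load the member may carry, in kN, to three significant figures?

13.7 kN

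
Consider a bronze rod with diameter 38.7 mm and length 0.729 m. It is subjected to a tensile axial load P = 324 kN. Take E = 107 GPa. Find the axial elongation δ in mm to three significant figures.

1.88 mm

A = 1176 mm².
δ_mech = NL/(AE) = 324000·729/(1176·107000) = 1.877 mm.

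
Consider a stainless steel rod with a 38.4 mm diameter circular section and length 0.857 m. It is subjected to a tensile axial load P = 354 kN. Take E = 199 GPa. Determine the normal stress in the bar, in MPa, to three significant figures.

306 MPa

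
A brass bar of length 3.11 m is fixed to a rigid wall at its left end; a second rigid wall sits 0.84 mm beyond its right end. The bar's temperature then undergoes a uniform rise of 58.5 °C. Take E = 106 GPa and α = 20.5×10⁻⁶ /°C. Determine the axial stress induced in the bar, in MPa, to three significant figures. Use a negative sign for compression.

Free thermal expansion αLΔT = 20.5e-6 · 3110 · 58.5 = 3.73 mm.
The walls engage after the gap closes; constrained expansion = 3.73 − 0.84 = 2.89 mm.
The walls impose strain ε = −(2.89)/3110 = -9.2915e-04; σ = Eε = 106000 · -9.2915e-04 = -98.49 MPa.

-98.5 MPa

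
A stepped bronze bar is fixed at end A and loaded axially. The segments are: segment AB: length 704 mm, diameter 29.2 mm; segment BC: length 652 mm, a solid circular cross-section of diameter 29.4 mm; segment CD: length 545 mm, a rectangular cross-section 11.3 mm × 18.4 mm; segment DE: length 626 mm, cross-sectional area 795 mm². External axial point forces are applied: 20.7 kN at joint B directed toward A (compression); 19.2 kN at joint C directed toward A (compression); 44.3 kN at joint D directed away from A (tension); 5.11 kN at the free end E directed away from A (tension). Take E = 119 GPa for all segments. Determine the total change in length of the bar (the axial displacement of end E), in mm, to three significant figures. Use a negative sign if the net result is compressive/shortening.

1.45 mm

Internal axial forces (sectioning from the free end, tension +): N_DE = 5.11 kN, N_CD = 49.41 kN, N_BC = 30.21 kN, N_AB = 9.51 kN.
A_AB = 669.7 mm².
A_BC = 678.9 mm².
A_CD = 207.9 mm².
δ_AB = 9510·704/(669.7·119000) = 0.08401 mm
δ_BC = 30210·652/(678.9·119000) = 0.2438 mm
δ_CD = 49410·545/(207.9·119000) = 1.088 mm
δ_DE = 5110·626/(795·119000) = 0.03381 mm
δ = Σδ_i = 1.45 mm.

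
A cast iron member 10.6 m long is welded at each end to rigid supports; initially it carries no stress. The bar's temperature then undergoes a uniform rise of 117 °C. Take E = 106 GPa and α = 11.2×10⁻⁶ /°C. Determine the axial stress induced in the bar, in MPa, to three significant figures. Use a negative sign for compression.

-139 MPa

Free thermal expansion αLΔT = 11.2e-6 · 10600 · 117 = 13.89 mm.
The walls impose strain ε = −(13.89)/10600 = -1.3104e-03; σ = Eε = 106000 · -1.3104e-03 = -138.9 MPa.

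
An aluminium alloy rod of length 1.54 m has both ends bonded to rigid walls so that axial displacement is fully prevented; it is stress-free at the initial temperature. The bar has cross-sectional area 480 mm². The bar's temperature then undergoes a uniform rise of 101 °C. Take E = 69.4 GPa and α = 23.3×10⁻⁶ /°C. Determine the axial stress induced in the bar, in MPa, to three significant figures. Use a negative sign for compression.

-163 MPa

Free thermal expansion αLΔT = 23.3e-6 · 1540 · 101 = 3.624 mm.
The walls impose strain ε = −(3.624)/1540 = -2.3533e-03; σ = Eε = 69400 · -2.3533e-03 = -163.3 MPa.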